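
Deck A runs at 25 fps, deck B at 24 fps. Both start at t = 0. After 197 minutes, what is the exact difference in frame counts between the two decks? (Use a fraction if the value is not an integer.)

11820 frames

197 min = 11820 s.
A emits 25 × 11820 = 295500 frames; B emits 24 × 11820 = 283680.
Difference = 11820 frames; B is behind A.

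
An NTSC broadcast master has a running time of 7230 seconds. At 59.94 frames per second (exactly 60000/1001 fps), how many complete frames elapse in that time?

Frames = 7230 × 60000/1001 = 433800000/1001 ≈ 433366.6334.
Complete frames: 433366.

433366 frames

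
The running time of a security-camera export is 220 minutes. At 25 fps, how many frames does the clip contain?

220 min = 13200 s.
Frames = 13200 × 25 = 330000.

330000 frames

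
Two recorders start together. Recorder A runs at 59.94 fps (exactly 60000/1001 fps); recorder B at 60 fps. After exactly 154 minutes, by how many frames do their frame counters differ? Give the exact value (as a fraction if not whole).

154 min = 9240 s.
A emits 60000/1001 × 9240 = 7200000/13 frames; B emits 60 × 9240 = 554400.
Difference = 7200/13 frames (≈ 553.8462); B is ahead of A.

7200/13 frames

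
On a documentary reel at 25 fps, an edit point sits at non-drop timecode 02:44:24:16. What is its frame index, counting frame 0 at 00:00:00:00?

Total seconds to the label: (2 × 3600 + 44 × 60 + 24) = 9864.
Frame index = 9864 × 25 + 16 = 246616.

246616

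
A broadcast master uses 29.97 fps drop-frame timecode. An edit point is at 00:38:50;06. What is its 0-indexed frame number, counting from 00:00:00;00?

69836

Complete 10-minute blocks: 3, each 17982 frames → 53946.
Remaining 8 whole minutes in the current block: 1800 + 7 × 1798 = 14386 frames.
Within the current minute: 50 × 30 + 6 − 2 = 1504 (labels ;00/;01 skipped at this minute). Total = 53946 + 14386 + 1504 = 69836.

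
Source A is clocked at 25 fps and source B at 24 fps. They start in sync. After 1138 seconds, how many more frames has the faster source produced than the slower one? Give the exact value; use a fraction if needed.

A emits 25 × 1138 = 28450 frames; B emits 24 × 1138 = 27312.
Difference = 1138 frames; B is behind A.

1138 frames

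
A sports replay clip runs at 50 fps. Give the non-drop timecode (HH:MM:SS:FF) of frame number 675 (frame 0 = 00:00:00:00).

00:00:13:25

675 ÷ 50 = 13 full seconds, remainder 25 frames.
13 s = 0 h 0 min 13 s.
Timecode: 00:00:13:25.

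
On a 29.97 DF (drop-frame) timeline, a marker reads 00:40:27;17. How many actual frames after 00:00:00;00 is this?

As if non-drop at 30 labels/s: (0 × 3600 + 40 × 60 + 27) × 30 + 17 = 72827.
Minute boundaries passed: 40; those not divisible by 10: 40 − 4 = 36; dropped labels = 2 × 36 = 72.
Actual frame index = 72827 − 72 = 72755.

72755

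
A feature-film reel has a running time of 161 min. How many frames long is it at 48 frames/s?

161 min = 9660 s.
Frames = 9660 × 48 = 463680.

463680 frames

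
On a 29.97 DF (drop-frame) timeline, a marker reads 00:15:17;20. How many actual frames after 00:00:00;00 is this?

As if non-drop at 30 labels/s: (0 × 3600 + 15 × 60 + 17) × 30 + 20 = 27530.
Minute boundaries passed: 15; those not divisible by 10: 15 − 1 = 14; dropped labels = 2 × 14 = 28.
Actual frame index = 27530 − 28 = 27502.

27502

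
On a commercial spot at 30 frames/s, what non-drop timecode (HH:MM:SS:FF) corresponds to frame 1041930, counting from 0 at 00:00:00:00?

09:38:51:00

1041930 ÷ 30 = 34731 full seconds, remainder 0 frames.
34731 s = 9 h 38 min 51 s.
Timecode: 09:38:51:00.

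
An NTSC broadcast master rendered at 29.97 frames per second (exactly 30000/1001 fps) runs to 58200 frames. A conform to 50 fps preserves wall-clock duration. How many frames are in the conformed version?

Target frames = source frames × (target rate / source rate) = 58200 × (50)/(30000/1001) = 58200 × 1001/600 = 97097.

97097 frames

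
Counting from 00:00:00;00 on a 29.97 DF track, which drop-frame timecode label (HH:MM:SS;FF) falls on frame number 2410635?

Each 10-minute DF block holds 10 × 60 × 30 − 9 × 2 = 17982 frames. 2410635 ÷ 17982 → 134 full blocks, remainder 1047.
Within the partial block the first minute is 1800 frames and each further minute 1798, so 0 further minute boundaries passed. Total skipped labels = 18 × 134 + 2 × 0 = 2412.
Non-drop label index = 2410635 + 2412 = 2413047; at 30 labels/s that is 22:20:34:27, i.e. DF 22:20:34;27.

22:20:34;27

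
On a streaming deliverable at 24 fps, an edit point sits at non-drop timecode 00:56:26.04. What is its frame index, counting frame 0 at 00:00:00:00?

Total seconds to the label: (0 × 3600 + 56 × 60 + 26) = 3386.
Frame index = 3386 × 24 + 4 = 81268.

81268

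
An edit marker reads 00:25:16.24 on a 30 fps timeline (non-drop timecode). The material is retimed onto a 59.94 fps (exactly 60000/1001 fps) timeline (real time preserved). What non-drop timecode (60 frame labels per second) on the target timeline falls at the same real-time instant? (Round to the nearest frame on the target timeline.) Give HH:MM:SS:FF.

Source frame index: (0×3600 + 25×60 + 16) × 30 + 24 = 45504.
Real time: 45504 / (30) = 7584/5 s.
Target frame: (7584/5) × (60000/1001) = 91008000/1001 ≈ 90917.083 → 90917.
At 60 labels/s: frame 90917 → 00:25:15:17.

00:25:15:17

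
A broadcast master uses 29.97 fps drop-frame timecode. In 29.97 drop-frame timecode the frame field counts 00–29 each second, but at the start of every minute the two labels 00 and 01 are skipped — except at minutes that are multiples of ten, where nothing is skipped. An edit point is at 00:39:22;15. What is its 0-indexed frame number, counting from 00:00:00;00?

Complete 10-minute blocks: 3, each 17982 frames → 53946.
Remaining 9 whole minutes in the current block: 1800 + 8 × 1798 = 16184 frames.
Within the current minute: 22 × 30 + 15 − 2 = 673 (labels ;00/;01 skipped at this minute). Total = 53946 + 16184 + 673 = 70803.

70803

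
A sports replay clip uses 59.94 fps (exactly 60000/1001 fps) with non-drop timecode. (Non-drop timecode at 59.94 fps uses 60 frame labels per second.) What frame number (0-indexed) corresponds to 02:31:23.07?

Total seconds to the label: (2 × 3600 + 31 × 60 + 23) = 9083.
Frame index = 9083 × 60 + 7 = 544987.

544987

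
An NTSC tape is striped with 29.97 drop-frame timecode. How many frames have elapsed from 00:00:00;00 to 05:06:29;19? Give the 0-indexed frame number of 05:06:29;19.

Complete 10-minute blocks: 30, each 17982 frames → 539460.
Remaining 6 whole minutes in the current block: 1800 + 5 × 1798 = 10790 frames.
Within the current minute: 29 × 30 + 19 − 2 = 887 (labels ;00/;01 skipped at this minute). Total = 539460 + 10790 + 887 = 551137.

551137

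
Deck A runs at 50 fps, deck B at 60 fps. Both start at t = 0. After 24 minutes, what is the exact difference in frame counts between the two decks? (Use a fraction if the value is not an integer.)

24 min = 1440 s.
A emits 50 × 1440 = 72000 frames; B emits 60 × 1440 = 86400.
Difference = 14400 frames; B is ahead of A.

14400 frames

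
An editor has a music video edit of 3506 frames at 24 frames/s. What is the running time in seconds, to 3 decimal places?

146.083 seconds

Running time = 3506 × 1/24 = 1753/12 s ≈ 146.083 s.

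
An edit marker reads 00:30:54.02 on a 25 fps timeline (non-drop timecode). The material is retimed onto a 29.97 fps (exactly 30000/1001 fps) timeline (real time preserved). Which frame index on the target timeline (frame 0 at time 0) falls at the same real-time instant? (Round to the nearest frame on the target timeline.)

Source frame index: (0×3600 + 30×60 + 54) × 25 + 2 = 46352.
Real time: 46352 / (25) = 46352/25 s.
Target frame: (46352/25) × (30000/1001) = 55622400/1001 ≈ 55566.833 → 55567.

frame 55567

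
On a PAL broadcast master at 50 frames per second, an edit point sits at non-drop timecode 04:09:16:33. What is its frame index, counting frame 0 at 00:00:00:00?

Total seconds to the label: (4 × 3600 + 9 × 60 + 16) = 14956.
Frame index = 14956 × 50 + 33 = 747833.

frame 747833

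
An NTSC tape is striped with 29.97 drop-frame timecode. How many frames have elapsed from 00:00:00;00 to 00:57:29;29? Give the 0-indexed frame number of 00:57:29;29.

Complete 10-minute blocks: 5, each 17982 frames → 89910.
Remaining 7 whole minutes in the current block: 1800 + 6 × 1798 = 12588 frames.
Within the current minute: 29 × 30 + 29 − 2 = 897 (labels ;00/;01 skipped at this minute). Total = 89910 + 12588 + 897 = 103395.

103395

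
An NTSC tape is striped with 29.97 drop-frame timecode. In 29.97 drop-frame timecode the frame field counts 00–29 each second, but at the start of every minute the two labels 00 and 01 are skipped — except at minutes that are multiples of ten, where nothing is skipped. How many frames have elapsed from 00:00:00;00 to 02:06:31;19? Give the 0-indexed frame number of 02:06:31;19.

Complete 10-minute blocks: 12, each 17982 frames → 215784.
Remaining 6 whole minutes in the current block: 1800 + 5 × 1798 = 10790 frames.
Within the current minute: 31 × 30 + 19 − 2 = 947 (labels ;00/;01 skipped at this minute). Total = 215784 + 10790 + 947 = 227521.

227521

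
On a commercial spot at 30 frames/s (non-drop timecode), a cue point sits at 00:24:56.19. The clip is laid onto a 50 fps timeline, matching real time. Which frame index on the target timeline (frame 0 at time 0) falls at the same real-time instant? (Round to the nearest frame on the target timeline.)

Source frame index: (0×3600 + 24×60 + 56) × 30 + 19 = 44899.
Real time: 44899 / (30) = 44899/30 s.
Target frame: (44899/30) × (50) = 224495/3 ≈ 74831.667 → 74832.

frame 74832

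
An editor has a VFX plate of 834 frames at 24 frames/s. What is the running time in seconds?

34.75 seconds

Running time = 834 / (24) = 34.75 s.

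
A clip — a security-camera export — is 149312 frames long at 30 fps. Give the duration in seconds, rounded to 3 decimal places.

Running time = 149312 × 1/30 = 74656/15 s ≈ 4977.067 s.

4977.067 seconds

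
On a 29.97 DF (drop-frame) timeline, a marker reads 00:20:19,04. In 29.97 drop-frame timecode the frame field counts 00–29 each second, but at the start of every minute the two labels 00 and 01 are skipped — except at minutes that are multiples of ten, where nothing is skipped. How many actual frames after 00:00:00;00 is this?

36538

Complete 10-minute blocks: 2, each 17982 frames → 35964.
Remaining 0 whole minutes in the current block: 0 frames.
Within the current minute: 19 × 30 + 4 = 574. Total = 35964 + 0 + 574 = 36538.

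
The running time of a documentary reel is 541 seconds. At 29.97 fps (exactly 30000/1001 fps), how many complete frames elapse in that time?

Frames = 541 × 30000/1001 = 16230000/1001 ≈ 16213.7862.
Complete frames: 16213.

16213 frames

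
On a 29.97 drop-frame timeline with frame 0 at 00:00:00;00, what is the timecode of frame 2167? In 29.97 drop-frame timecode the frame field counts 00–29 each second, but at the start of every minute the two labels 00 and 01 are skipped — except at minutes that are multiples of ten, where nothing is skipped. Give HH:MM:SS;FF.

Each 10-minute DF block holds 10 × 60 × 30 − 9 × 2 = 17982 frames. 2167 ÷ 17982 → 0 full blocks, remainder 2167.
Within the partial block the first minute is 1800 frames and each further minute 1798, so 1 further minute boundary passed. Total skipped labels = 18 × 0 + 2 × 1 = 2.
Non-drop label index = 2167 + 2 = 2169; at 30 labels/s that is 00:01:12:09, i.e. DF 00:01:12;09.

00:01:12;09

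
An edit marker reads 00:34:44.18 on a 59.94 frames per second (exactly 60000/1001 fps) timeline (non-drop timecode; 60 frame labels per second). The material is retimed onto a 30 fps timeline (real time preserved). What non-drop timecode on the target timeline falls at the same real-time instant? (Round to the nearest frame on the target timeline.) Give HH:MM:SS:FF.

00:34:46:12

Source frame index: (0×3600 + 34×60 + 44) × 60 + 18 = 125058.
Real time: 125058 / (60000/1001) = 20863843/10000 s.
Target frame: (20863843/10000) × (30) = 62591529/1000 ≈ 62591.529 → 62592.
At 30 labels/s: frame 62592 → 00:34:46:12.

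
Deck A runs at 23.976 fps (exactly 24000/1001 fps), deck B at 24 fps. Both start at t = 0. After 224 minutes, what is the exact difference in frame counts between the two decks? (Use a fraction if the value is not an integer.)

224 min = 13440 s.
A emits 24000/1001 × 13440 = 46080000/143 frames; B emits 24 × 13440 = 322560.
Difference = 46080/143 frames (≈ 322.2378); B is ahead of A.

46080/143 frames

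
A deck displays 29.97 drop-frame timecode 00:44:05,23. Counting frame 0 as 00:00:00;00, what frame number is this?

As if non-drop at 30 labels/s: (0 × 3600 + 44 × 60 + 5) × 30 + 23 = 79373.
Minute boundaries passed: 44; those not divisible by 10: 44 − 4 = 40; dropped labels = 2 × 40 = 80.
Actual frame index = 79373 − 80 = 79293.

79293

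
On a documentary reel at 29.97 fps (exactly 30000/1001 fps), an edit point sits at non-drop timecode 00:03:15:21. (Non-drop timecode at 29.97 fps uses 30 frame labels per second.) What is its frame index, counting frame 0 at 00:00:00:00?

frame 5871

Total seconds to the label: (0 × 3600 + 3 × 60 + 15) = 195.
Frame index = 195 × 30 + 21 = 5871.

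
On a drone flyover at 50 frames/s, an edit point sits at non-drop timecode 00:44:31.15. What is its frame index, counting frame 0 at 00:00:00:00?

frame 133565

Total seconds to the label: (0 × 3600 + 44 × 60 + 31) = 2671.
Frame index = 2671 × 50 + 15 = 133565.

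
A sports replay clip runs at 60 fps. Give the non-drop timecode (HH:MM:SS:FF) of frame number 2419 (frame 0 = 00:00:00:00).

2419 ÷ 60 = 40 full seconds, remainder 19 frames.
40 s = 0 h 0 min 40 s.
Timecode: 00:00:40:19.

00:00:40:19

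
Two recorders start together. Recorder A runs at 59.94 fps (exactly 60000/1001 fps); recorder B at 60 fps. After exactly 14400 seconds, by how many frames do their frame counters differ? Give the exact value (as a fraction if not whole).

A emits 60000/1001 × 14400 = 864000000/1001 frames; B emits 60 × 14400 = 864000.
Difference = 864000/1001 frames (≈ 863.1369); B is ahead of A.

864000/1001 frames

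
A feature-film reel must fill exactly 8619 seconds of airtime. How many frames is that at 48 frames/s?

413712 frames

Frames = 8619 × 48 = 413712.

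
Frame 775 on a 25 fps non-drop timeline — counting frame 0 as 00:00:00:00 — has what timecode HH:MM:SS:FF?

00:00:31:00

775 ÷ 25 = 31 full seconds, remainder 0 frames.
31 s = 0 h 0 min 31 s.
Timecode: 00:00:31:00.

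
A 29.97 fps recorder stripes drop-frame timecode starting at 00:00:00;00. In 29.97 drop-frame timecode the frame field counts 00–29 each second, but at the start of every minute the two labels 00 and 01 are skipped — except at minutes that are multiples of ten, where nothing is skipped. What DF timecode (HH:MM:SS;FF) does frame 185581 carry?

Each 10-minute DF block holds 10 × 60 × 30 − 9 × 2 = 17982 frames. 185581 ÷ 17982 → 10 full blocks, remainder 5761.
Within the partial block the first minute is 1800 frames and each further minute 1798, so 3 further minute boundaries passed. Total skipped labels = 18 × 10 + 2 × 3 = 186.
Non-drop label index = 185581 + 186 = 185767; at 30 labels/s that is 01:43:12:07, i.e. DF 01:43:12;07.

01:43:12;07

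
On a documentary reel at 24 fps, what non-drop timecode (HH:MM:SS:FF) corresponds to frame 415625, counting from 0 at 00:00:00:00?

415625 ÷ 24 = 17317 full seconds, remainder 17 frames.
17317 s = 4 h 48 min 37 s.
Timecode: 04:48:37:17.

04:48:37:17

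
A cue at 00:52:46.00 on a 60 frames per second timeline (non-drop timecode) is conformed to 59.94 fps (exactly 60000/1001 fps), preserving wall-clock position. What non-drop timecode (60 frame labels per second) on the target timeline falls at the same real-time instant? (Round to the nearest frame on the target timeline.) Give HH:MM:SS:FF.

Source frame index: (0×3600 + 52×60 + 46) × 60 + 0 = 189960.
Real time: 189960 / (60) = 3166 s.
Target frame: (3166) × (60000/1001) = 189960000/1001 ≈ 189770.230 → 189770.
At 60 labels/s: frame 189770 → 00:52:42:50.

00:52:42:50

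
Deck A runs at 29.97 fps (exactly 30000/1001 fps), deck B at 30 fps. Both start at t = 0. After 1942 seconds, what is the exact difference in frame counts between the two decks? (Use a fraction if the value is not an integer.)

A emits 30000/1001 × 1942 = 58260000/1001 frames; B emits 30 × 1942 = 58260.
Difference = 58260/1001 frames (≈ 58.2018); B is ahead of A.

58260/1001 frames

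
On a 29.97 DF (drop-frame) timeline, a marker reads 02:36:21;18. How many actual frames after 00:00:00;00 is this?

As if non-drop at 30 labels/s: (2 × 3600 + 36 × 60 + 21) × 30 + 18 = 281448.
Minute boundaries passed: 156; those not divisible by 10: 156 − 15 = 141; dropped labels = 2 × 141 = 282.
Actual frame index = 281448 − 282 = 281166.

281166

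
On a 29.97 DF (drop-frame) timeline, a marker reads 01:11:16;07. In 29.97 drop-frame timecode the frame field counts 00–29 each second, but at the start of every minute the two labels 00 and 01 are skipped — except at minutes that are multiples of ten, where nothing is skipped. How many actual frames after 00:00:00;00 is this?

Complete 10-minute blocks: 7, each 17982 frames → 125874.
Remaining 1 whole minute in the current block: 1800 + 0 × 1798 = 1800 frames.
Within the current minute: 16 × 30 + 7 − 2 = 485 (labels ;00/;01 skipped at this minute). Total = 125874 + 1800 + 485 = 128159.

128159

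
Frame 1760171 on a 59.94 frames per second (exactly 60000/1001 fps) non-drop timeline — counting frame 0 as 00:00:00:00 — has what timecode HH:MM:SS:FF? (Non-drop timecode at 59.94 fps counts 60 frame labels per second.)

08:08:56:11

1760171 ÷ 60 = 29336 full seconds, remainder 11 frames.
29336 s = 8 h 8 min 56 s.
Timecode: 08:08:56:11.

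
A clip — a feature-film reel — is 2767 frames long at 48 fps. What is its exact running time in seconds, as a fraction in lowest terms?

Running time = 2767 ÷ (48) = 2767 × 1/48 = 2767/48 s.

2767/48 seconds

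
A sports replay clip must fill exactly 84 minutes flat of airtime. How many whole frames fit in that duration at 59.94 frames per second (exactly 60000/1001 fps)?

84 min = 5040 s.
Frames = 5040 × 60000/1001 = 43200000/143 ≈ 302097.9021.
Complete frames: 302097.

302097 frames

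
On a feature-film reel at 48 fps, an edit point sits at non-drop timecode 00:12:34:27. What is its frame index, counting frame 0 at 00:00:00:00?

36219

Total seconds to the label: (0 × 3600 + 12 × 60 + 34) = 754.
Frame index = 754 × 48 + 27 = 36219.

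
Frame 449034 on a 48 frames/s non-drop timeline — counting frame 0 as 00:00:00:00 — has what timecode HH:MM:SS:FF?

02:35:54:42

449034 ÷ 48 = 9354 full seconds, remainder 42 frames.
9354 s = 2 h 35 min 54 s.
Timecode: 02:35:54:42.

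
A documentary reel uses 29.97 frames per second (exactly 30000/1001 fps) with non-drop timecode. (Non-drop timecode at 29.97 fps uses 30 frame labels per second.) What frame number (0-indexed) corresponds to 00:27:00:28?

48628

Total seconds to the label: (0 × 3600 + 27 × 60 + 0) = 1620.
Frame index = 1620 × 30 + 28 = 48628.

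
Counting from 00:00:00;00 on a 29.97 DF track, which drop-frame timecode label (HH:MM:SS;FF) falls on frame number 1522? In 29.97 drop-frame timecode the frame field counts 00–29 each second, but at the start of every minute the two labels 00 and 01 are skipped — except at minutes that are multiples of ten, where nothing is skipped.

00:00:50;22

Ten DF minutes hold 17982 frames, so frame 1522 lies in block 0 (frames 0–17981) with 1522 frames into that block.
The block's first minute is 1800 frames and the rest 1798 each; 1522 frames reaches minute 0, so 0 × 18 + 0 × 2 = 0 labels have been skipped so far.
Adding those back, label number 1522 + 0 = 1522 at 30 labels/s is 50 s + 22 f = 0 h 0 min 50 s frame 22, i.e. 00:00:50;22.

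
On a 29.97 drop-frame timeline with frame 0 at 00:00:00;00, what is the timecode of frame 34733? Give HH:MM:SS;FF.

00:19:18;29

Each 10-minute DF block holds 10 × 60 × 30 − 9 × 2 = 17982 frames. 34733 ÷ 17982 → 1 full block, remainder 16751.
Within the partial block the first minute is 1800 frames and each further minute 1798, so 9 further minute boundaries passed. Total skipped labels = 18 × 1 + 2 × 9 = 36.
Non-drop label index = 34733 + 36 = 34769; at 30 labels/s that is 00:19:18:29, i.e. DF 00:19:18;29.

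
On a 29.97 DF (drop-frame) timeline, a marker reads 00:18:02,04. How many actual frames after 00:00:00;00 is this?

32430

Complete 10-minute blocks: 1, each 17982 frames → 17982.
Remaining 8 whole minutes in the current block: 1800 + 7 × 1798 = 14386 frames.
Within the current minute: 2 × 30 + 4 − 2 = 62 (labels ;00/;01 skipped at this minute). Total = 17982 + 14386 + 62 = 32430.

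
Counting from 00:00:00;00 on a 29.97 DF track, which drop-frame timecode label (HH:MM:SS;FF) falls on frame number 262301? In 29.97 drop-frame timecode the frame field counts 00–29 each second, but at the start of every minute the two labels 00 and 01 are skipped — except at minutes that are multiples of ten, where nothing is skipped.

02:25:52;03

Ten DF minutes hold 17982 frames, so frame 262301 lies in block 14 (frames 251748–269729) with 10553 frames into that block.
The block's first minute is 1800 frames and the rest 1798 each; 10553 frames reaches minute 5, so 14 × 18 + 5 × 2 = 262 labels have been skipped so far.
Adding those back, label number 262301 + 262 = 262563 at 30 labels/s is 8752 s + 3 f = 2 h 25 min 52 s frame 3, i.e. 02:25:52;03.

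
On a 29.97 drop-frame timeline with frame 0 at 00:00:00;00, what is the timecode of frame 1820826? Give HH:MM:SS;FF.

16:52:34;28

Each 10-minute DF block holds 10 × 60 × 30 − 9 × 2 = 17982 frames. 1820826 ÷ 17982 → 101 full blocks, remainder 4644.
Within the partial block the first minute is 1800 frames and each further minute 1798, so 2 further minute boundaries passed. Total skipped labels = 18 × 101 + 2 × 2 = 1822.
Non-drop label index = 1820826 + 1822 = 1822648; at 30 labels/s that is 16:52:34:28, i.e. DF 16:52:34;28.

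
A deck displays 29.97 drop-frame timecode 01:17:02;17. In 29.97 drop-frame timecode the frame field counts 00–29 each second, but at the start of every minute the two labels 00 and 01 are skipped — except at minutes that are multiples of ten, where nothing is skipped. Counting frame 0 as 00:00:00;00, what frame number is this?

Complete 10-minute blocks: 7, each 17982 frames → 125874.
Remaining 7 whole minutes in the current block: 1800 + 6 × 1798 = 12588 frames.
Within the current minute: 2 × 30 + 17 − 2 = 75 (labels ;00/;01 skipped at this minute). Total = 125874 + 12588 + 75 = 138537.

138537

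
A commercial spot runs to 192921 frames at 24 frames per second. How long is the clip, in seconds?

Running time = 192921 / (24) = 8038.375 s.

8038.375 seconds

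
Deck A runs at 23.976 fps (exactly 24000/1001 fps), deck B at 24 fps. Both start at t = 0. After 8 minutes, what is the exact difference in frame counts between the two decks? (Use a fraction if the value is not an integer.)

11520/1001 frames

8 min = 480 s.
A emits 24000/1001 × 480 = 11520000/1001 frames; B emits 24 × 480 = 11520.
Difference = 11520/1001 frames (≈ 11.5085); B is ahead of A.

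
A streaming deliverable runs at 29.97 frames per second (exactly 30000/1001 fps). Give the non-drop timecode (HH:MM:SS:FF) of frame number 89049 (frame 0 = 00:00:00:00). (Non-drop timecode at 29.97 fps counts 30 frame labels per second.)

89049 ÷ 30 = 2968 full seconds, remainder 9 frames.
2968 s = 0 h 49 min 28 s.
Timecode: 00:49:28:09.

00:49:28:09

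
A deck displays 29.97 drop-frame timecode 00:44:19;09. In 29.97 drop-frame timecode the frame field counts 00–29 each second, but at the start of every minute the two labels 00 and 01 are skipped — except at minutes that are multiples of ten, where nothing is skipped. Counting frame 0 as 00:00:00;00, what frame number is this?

79699

Complete 10-minute blocks: 4, each 17982 frames → 71928.
Remaining 4 whole minutes in the current block: 1800 + 3 × 1798 = 7194 frames.
Within the current minute: 19 × 30 + 9 − 2 = 577 (labels ;00/;01 skipped at this minute). Total = 71928 + 7194 + 577 = 79699.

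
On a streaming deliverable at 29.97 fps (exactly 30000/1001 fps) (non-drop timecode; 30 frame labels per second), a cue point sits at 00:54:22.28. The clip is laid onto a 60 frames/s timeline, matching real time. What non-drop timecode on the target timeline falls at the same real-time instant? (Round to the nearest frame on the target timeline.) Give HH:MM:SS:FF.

Source frame index: (0×3600 + 54×60 + 22) × 30 + 28 = 97888.
Real time: 97888 / (30000/1001) = 6124118/1875 s.
Target frame: (6124118/1875) × (60) = 24496472/125 ≈ 195971.776 → 195972.
At 60 labels/s: frame 195972 → 00:54:26:12.

00:54:26:12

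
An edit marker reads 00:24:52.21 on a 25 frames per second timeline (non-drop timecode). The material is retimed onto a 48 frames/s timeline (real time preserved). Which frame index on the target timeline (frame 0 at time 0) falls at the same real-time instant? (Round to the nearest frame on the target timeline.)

Source frame index: (0×3600 + 24×60 + 52) × 25 + 21 = 37321.
Real time: 37321 / (25) = 37321/25 s.
Target frame: (37321/25) × (48) = 1791408/25 ≈ 71656.320 → 71656.

frame 71656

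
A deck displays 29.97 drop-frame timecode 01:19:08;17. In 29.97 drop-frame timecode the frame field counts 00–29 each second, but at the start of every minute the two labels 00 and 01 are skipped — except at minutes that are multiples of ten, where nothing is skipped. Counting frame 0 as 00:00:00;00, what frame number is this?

142313

As if non-drop at 30 labels/s: (1 × 3600 + 19 × 60 + 8) × 30 + 17 = 142457.
Minute boundaries passed: 79; those not divisible by 10: 79 − 7 = 72; dropped labels = 2 × 72 = 144.
Actual frame index = 142457 − 144 = 142313.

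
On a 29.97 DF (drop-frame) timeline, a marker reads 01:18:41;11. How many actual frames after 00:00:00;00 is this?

141499

As if non-drop at 30 labels/s: (1 × 3600 + 18 × 60 + 41) × 30 + 11 = 141641.
Minute boundaries passed: 78; those not divisible by 10: 78 − 7 = 71; dropped labels = 2 × 71 = 142.
Actual frame index = 141641 − 142 = 141499.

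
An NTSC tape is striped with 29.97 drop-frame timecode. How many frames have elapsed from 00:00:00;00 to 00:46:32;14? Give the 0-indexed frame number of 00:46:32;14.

83690

Complete 10-minute blocks: 4, each 17982 frames → 71928.
Remaining 6 whole minutes in the current block: 1800 + 5 × 1798 = 10790 frames.
Within the current minute: 32 × 30 + 14 − 2 = 972 (labels ;00/;01 skipped at this minute). Total = 71928 + 10790 + 972 = 83690.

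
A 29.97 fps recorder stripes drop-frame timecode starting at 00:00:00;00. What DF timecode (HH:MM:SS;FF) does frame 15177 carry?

Each 10-minute DF block holds 10 × 60 × 30 − 9 × 2 = 17982 frames. 15177 ÷ 17982 → 0 full blocks, remainder 15177.
Within the partial block the first minute is 1800 frames and each further minute 1798, so 8 further minute boundaries passed. Total skipped labels = 18 × 0 + 2 × 8 = 16.
Non-drop label index = 15177 + 16 = 15193; at 30 labels/s that is 00:08:26:13, i.e. DF 00:08:26;13.

00:08:26;13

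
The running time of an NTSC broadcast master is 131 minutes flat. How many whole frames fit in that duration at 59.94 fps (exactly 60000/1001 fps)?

471128 frames

131 min = 7860 s.
Frames = 7860 × 60000/1001 = 471600000/1001 ≈ 471128.8711.
Complete frames: 471128.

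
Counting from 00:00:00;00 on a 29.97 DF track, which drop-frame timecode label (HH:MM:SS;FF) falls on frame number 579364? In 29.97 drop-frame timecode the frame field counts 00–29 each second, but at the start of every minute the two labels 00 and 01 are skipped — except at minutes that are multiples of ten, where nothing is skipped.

05:22:11;14

Ten DF minutes hold 17982 frames, so frame 579364 lies in block 32 (frames 575424–593405) with 3940 frames into that block.
The block's first minute is 1800 frames and the rest 1798 each; 3940 frames reaches minute 2, so 32 × 18 + 2 × 2 = 580 labels have been skipped so far.
Adding those back, label number 579364 + 580 = 579944 at 30 labels/s is 19331 s + 14 f = 5 h 22 min 11 s frame 14, i.e. 05:22:11;14.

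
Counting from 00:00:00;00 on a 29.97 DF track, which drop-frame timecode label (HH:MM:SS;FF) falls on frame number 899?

00:00:29;29

Ten DF minutes hold 17982 frames, so frame 899 lies in block 0 (frames 0–17981) with 899 frames into that block.
The block's first minute is 1800 frames and the rest 1798 each; 899 frames reaches minute 0, so 0 × 18 + 0 × 2 = 0 labels have been skipped so far.
Adding those back, label number 899 + 0 = 899 at 30 labels/s is 29 s + 29 f = 0 h 0 min 29 s frame 29, i.e. 00:00:29;29.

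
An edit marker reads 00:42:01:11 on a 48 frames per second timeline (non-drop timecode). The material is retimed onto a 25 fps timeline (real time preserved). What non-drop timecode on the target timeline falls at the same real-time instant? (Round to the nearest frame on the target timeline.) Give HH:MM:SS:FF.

Source frame index: (0×3600 + 42×60 + 1) × 48 + 11 = 121019.
Real time: 121019 / (48) = 121019/48 s.
Target frame: (121019/48) × (25) = 3025475/48 ≈ 63030.729 → 63031.
At 25 labels/s: frame 63031 → 00:42:01:06.

00:42:01:06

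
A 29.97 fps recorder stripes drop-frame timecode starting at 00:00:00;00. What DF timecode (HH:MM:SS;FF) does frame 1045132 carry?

09:41:12;18

Each 10-minute DF block holds 10 × 60 × 30 − 9 × 2 = 17982 frames. 1045132 ÷ 17982 → 58 full blocks, remainder 2176.
Within the partial block the first minute is 1800 frames and each further minute 1798, so 1 further minute boundary passed. Total skipped labels = 18 × 58 + 2 × 1 = 1046.
Non-drop label index = 1045132 + 1046 = 1046178; at 30 labels/s that is 09:41:12:18, i.e. DF 09:41:12;18.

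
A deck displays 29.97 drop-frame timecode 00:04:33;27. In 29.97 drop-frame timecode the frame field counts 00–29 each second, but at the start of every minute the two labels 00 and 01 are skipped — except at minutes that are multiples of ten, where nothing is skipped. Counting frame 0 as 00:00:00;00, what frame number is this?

8209

As if non-drop at 30 labels/s: (0 × 3600 + 4 × 60 + 33) × 30 + 27 = 8217.
Minute boundaries passed: 4; those not divisible by 10: 4 − 0 = 4; dropped labels = 2 × 4 = 8.
Actual frame index = 8217 − 8 = 8209.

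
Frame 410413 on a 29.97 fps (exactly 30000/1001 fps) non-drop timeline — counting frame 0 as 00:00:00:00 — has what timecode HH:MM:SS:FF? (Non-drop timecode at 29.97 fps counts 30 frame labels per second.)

03:48:00:13

410413 ÷ 30 = 13680 full seconds, remainder 13 frames.
13680 s = 3 h 48 min 0 s.
Timecode: 03:48:00:13.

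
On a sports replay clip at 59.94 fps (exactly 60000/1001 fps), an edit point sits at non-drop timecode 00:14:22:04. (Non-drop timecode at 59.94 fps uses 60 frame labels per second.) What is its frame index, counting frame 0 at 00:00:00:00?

frame 51724

Total seconds to the label: (0 × 3600 + 14 × 60 + 22) = 862.
Frame index = 862 × 60 + 4 = 51724.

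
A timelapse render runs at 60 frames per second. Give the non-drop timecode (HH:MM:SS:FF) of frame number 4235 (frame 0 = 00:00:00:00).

00:01:10:35

4235 ÷ 60 = 70 full seconds, remainder 35 frames.
70 s = 0 h 1 min 10 s.
Timecode: 00:01:10:35.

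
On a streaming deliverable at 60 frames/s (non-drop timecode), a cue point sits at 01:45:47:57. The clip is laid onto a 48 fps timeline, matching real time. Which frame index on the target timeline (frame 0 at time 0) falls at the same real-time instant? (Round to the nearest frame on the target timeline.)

frame 304702

Source frame index: (1×3600 + 45×60 + 47) × 60 + 57 = 380877.
Real time: 380877 / (60) = 126959/20 s.
Target frame: (126959/20) × (48) = 1523508/5 ≈ 304701.600 → 304702.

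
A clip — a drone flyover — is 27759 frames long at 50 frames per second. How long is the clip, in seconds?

Running time = 27759 / (50) = 555.18 s.

555.18 seconds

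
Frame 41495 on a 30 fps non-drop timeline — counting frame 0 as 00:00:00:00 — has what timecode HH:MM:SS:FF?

00:23:03:05

41495 ÷ 30 = 1383 full seconds, remainder 5 frames.
1383 s = 0 h 23 min 3 s.
Timecode: 00:23:03:05.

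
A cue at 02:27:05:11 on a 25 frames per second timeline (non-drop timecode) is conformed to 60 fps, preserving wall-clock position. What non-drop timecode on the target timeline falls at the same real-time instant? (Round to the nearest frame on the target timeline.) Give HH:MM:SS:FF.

02:27:05:26

Source frame index: (2×3600 + 27×60 + 5) × 25 + 11 = 220636.
Real time: 220636 / (25) = 220636/25 s.
Target frame: (220636/25) × (60) = 2647632/5 ≈ 529526.400 → 529526.
At 60 labels/s: frame 529526 → 02:27:05:26.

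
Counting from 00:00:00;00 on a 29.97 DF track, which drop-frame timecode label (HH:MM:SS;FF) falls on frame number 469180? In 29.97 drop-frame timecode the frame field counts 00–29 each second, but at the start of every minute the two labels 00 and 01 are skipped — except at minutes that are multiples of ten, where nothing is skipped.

04:20:54;28

Each 10-minute DF block holds 10 × 60 × 30 − 9 × 2 = 17982 frames. 469180 ÷ 17982 → 26 full blocks, remainder 1648.
Within the partial block the first minute is 1800 frames and each further minute 1798, so 0 further minute boundaries passed. Total skipped labels = 18 × 26 + 2 × 0 = 468.
Non-drop label index = 469180 + 468 = 469648; at 30 labels/s that is 04:20:54:28, i.e. DF 04:20:54;28.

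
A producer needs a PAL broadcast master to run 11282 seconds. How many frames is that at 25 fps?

Frames = 11282 × 25 = 282050.

282050 frames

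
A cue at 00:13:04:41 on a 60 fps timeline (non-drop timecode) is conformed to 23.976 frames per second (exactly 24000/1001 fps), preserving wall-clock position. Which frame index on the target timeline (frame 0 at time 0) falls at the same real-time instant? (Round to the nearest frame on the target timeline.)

frame 18814

Source frame index: (0×3600 + 13×60 + 4) × 60 + 41 = 47081.
Real time: 47081 / (60) = 47081/60 s.
Target frame: (47081/60) × (24000/1001) = 18832400/1001 ≈ 18813.586 → 18814.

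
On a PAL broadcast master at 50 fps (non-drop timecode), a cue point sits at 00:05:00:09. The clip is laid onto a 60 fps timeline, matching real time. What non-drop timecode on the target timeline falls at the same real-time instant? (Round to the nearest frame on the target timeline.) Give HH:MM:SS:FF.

Source frame index: (0×3600 + 5×60 + 0) × 50 + 9 = 15009.
Real time: 15009 / (50) = 15009/50 s.
Target frame: (15009/50) × (60) = 90054/5 ≈ 18010.800 → 18011.
At 60 labels/s: frame 18011 → 00:05:00:11.

00:05:00:11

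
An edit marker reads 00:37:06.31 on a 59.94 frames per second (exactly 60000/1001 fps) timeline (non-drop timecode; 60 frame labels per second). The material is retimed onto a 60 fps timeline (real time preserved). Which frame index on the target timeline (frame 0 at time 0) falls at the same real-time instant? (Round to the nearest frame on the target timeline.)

frame 133725

Source frame index: (0×3600 + 37×60 + 6) × 60 + 31 = 133591.
Real time: 133591 / (60000/1001) = 133724591/60000 s.
Target frame: (133724591/60000) × (60) = 133724591/1000 ≈ 133724.591 → 133725.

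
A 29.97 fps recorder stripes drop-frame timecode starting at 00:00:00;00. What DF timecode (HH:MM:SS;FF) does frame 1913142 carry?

Ten DF minutes hold 17982 frames, so frame 1913142 lies in block 106 (frames 1906092–1924073) with 7050 frames into that block.
The block's first minute is 1800 frames and the rest 1798 each; 7050 frames reaches minute 3, so 106 × 18 + 3 × 2 = 1914 labels have been skipped so far.
Adding those back, label number 1913142 + 1914 = 1915056 at 30 labels/s is 63835 s + 6 f = 17 h 43 min 55 s frame 6, i.e. 17:43:55;06.

17:43:55;06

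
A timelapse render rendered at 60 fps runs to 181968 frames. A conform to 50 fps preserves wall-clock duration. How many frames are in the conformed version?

151640 frames

Target frames = source frames × (target rate / source rate) = 181968 × (50)/(60) = 181968 × 5/6 = 151640.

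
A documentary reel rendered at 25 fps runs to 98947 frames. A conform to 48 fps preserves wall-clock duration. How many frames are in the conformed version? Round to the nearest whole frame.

Frames at target rate = 98947 × (48) / (25) = 4749456/25 ≈ 189978.240.
Nearest whole frame: 189978.

189978 frames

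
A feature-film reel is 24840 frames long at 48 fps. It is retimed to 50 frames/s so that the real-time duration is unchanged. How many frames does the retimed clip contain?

25875 frames

Target frames = source frames × (target rate / source rate) = 24840 × (50)/(48) = 24840 × 25/24 = 25875.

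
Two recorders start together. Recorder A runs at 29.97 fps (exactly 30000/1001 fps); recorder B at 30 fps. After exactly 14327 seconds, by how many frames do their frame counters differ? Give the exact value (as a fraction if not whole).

A emits 30000/1001 × 14327 = 429810000/1001 frames; B emits 30 × 14327 = 429810.
Difference = 429810/1001 frames (≈ 429.3806); B is ahead of A.

429810/1001 frames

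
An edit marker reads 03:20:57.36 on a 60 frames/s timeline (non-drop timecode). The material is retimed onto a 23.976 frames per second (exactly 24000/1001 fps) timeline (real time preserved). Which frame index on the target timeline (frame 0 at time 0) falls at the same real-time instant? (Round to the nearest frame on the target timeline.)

Source frame index: (3×3600 + 20×60 + 57) × 60 + 36 = 723456.
Real time: 723456 / (60) = 60288/5 s.
Target frame: (60288/5) × (24000/1001) = 289382400/1001 ≈ 289093.307 → 289093.

frame 289093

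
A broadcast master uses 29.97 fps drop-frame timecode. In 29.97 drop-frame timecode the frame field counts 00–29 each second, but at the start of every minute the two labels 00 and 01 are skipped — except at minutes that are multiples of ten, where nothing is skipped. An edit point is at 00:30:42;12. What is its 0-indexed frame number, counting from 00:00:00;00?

Complete 10-minute blocks: 3, each 17982 frames → 53946.
Remaining 0 whole minutes in the current block: 0 frames.
Within the current minute: 42 × 30 + 12 = 1272. Total = 53946 + 0 + 1272 = 55218.

55218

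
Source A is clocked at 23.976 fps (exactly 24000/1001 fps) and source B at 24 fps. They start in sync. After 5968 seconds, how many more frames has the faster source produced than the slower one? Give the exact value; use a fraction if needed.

143232/1001 frames

A emits 24000/1001 × 5968 = 143232000/1001 frames; B emits 24 × 5968 = 143232.
Difference = 143232/1001 frames (≈ 143.0889); B is ahead of A.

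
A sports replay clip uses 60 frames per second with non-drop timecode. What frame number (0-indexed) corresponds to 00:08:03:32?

frame 29012

Total seconds to the label: (0 × 3600 + 8 × 60 + 3) = 483.
Frame index = 483 × 60 + 32 = 29012.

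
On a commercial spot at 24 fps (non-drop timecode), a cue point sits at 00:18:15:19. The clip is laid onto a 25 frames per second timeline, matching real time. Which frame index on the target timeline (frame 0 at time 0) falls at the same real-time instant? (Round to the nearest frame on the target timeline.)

frame 27395

Source frame index: (0×3600 + 18×60 + 15) × 24 + 19 = 26299.
Real time: 26299 / (24) = 26299/24 s.
Target frame: (26299/24) × (25) = 657475/24 ≈ 27394.792 → 27395.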